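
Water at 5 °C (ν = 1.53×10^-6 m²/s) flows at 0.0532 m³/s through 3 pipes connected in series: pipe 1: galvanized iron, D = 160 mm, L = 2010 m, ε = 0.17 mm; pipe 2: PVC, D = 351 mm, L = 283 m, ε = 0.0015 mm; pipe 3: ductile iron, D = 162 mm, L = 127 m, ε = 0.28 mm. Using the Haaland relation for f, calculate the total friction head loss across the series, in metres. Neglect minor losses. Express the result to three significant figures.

Pipe 1: V = 2.646 m/s, Re = 2.77×10^5, ε/D = 0.00106, f = 0.02085, h_1 = f(L/D)V²/2g = 93.46 m
Pipe 2: V = 0.5498 m/s, Re = 1.26×10^5, ε/D = 4.27×10^-6, f = 0.01701, h_2 = f(L/D)V²/2g = 0.2113 m
Pipe 3: V = 2.581 m/s, Re = 2.73×10^5, ε/D = 0.00173, f = 0.02322, h_3 = f(L/D)V²/2g = 6.182 m
Series → Q common, losses add: H = Σh = 99.85 m

H ≈ 99.8 m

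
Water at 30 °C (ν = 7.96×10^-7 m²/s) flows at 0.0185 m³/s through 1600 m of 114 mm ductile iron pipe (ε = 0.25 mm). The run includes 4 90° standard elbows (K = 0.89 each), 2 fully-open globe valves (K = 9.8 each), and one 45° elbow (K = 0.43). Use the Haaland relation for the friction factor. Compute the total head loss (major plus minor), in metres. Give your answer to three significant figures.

V = 4Q/(πD²) = 1.812 m/s; V²/2g = 0.1674 m
Re = 2.60×10^5, ε/D = 0.00219 → f = 0.02463 (Haaland)
Major: h_f = f(L/D)·V²/2g = 0.02463·14035·0.1674 = 57.87 m
Minor: ΣK = 23.6; h_m = ΣK·V²/2g = 3.950 m
Total H_L = 57.87 + 3.950 = 61.82 m

H_L ≈ 61.8 m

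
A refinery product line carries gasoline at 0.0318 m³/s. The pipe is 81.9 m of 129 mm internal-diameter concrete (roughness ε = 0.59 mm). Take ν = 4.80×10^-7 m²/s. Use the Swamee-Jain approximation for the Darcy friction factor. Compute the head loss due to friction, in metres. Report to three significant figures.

h_f ≈ 5.71 m

V = 4Q/(πD²) = 4·0.0318/(π·0.129²) = 2.433 m/s
Re = VD/ν = 2.433·0.129/4.80×10^-7 = 6.54×10^5 → turbulent
ε/D = 0.59/129 = 0.00457
Swamee-Jain: f = 0.02980
h_f = f(L/D)V²/(2g) = 0.02980·(81.9/0.129)·2.433²/(2·9.81) = 5.709 m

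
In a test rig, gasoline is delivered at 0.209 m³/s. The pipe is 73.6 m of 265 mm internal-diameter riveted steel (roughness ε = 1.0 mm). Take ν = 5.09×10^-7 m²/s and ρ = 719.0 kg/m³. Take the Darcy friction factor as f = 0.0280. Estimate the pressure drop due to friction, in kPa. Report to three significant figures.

Δp ≈ 40.1 kPa

V = 4Q/(πD²) = 4·0.209/(π·0.265²) = 3.789 m/s
h_f = f(L/D)V²/(2g) = 0.02800·(73.6/0.265)·3.789²/(2·9.81) = 5.691 m
Δp = ρg·h_f = 719.0·9.81·5.691 = 40.14 kPa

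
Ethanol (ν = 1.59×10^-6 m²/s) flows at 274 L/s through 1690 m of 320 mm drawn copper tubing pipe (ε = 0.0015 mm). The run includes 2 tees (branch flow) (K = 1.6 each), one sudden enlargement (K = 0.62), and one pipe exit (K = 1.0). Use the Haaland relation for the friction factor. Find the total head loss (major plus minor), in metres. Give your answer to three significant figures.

H_L ≈ 41.7 m

V = 4Q/(πD²) = 3.407 m/s; V²/2g = 0.5916 m
Re = 6.86×10^5, ε/D = 4.69×10^-6 → f = 0.01242 (Haaland)
Major: h_f = f(L/D)·V²/2g = 0.01242·5281·0.5916 = 38.80 m
Minor: ΣK = 4.82; h_m = ΣK·V²/2g = 2.851 m
Total H_L = 38.80 + 2.851 = 41.65 m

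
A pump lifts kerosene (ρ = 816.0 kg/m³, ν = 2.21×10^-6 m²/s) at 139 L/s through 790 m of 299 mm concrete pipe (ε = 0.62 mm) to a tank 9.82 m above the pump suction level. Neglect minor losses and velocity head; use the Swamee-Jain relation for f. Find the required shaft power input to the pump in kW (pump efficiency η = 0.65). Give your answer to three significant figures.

P_shaft ≈ 38.9 kW

V = 4Q/(πD²) = 1.980 m/s; Re = 2.68×10^5; ε/D = 0.00207; f = 0.02446
h_f = f(L/D)V²/2g = 12.91 m
Total head H = z + h_f = 9.82 + 12.91 = 22.73 m
P_hyd = ρgQH = 816.0·9.81·0.139·22.73 = 25.29 kW
P_shaft = P_hyd/η = 25.29/0.65 = 38.91 kW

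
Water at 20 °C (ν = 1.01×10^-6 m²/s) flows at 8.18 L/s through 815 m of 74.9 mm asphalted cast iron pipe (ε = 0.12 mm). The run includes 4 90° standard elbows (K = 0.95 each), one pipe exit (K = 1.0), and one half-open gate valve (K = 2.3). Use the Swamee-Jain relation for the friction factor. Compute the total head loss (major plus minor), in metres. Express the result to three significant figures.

H_L ≈ 46.6 m

V = 4Q/(πD²) = 1.857 m/s; V²/2g = 0.1757 m
Re = 1.38×10^5, ε/D = 0.00160 → f = 0.02374 (Swamee-Jain)
Major: h_f = f(L/D)·V²/2g = 0.02374·10881·0.1757 = 45.39 m
Minor: ΣK = 7.10; h_m = ΣK·V²/2g = 1.247 m
Total H_L = 45.39 + 1.247 = 46.64 m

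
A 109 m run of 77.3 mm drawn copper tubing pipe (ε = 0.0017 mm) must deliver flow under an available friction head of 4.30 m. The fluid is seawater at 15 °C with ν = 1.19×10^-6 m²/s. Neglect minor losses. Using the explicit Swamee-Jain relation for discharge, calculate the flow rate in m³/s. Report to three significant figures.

Q ≈ 0.00869 m³/s

Swamee-Jain (Type II): Q = -0.965·√(gD⁵h_f/L)·ln[ε/(3.7D) + √(3.17ν²L/(gD³h_f))]
√(gD⁵h_f/L) = √(9.81·0.0773⁵·4.30/109) = 0.001033
ε/(3.7D) = 5.94×10^-6; √(3.17ν²L/(gD³h_f)) = 1.58×10^-4
Q = -0.965·0.001033·ln(1.644×10^-4) = 0.008690 m³/s
Check: V = 1.85 m/s, Re = 1.20×10^5, f = 0.01734, h_f = 4.27 m ≈ 4.30 m ✓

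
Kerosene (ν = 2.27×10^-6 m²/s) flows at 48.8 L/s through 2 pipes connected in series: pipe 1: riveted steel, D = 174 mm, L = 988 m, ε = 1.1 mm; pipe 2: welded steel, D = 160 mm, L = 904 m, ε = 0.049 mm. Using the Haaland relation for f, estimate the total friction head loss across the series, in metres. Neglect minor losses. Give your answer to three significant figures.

Pipe 1: V = 2.052 m/s, Re = 1.57×10^5, ε/D = 0.00632, f = 0.03318, h_1 = f(L/D)V²/2g = 40.45 m
Pipe 2: V = 2.427 m/s, Re = 1.71×10^5, ε/D = 3.06×10^-4, f = 0.01787, h_2 = f(L/D)V²/2g = 30.31 m
Series → Q common, losses add: H = Σh = 70.75 m

H ≈ 70.8 m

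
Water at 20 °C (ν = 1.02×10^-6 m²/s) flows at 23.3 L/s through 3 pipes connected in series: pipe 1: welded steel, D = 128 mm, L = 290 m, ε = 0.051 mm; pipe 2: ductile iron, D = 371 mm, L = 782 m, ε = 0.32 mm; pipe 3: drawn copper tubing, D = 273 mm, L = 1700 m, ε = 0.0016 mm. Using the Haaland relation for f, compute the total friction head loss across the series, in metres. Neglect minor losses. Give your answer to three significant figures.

Pipe 1: V = 1.811 m/s, Re = 2.27×10^5, ε/D = 3.98×10^-4, f = 0.01787, h_1 = f(L/D)V²/2g = 6.764 m
Pipe 2: V = 0.2155 m/s, Re = 7.84×10^4, ε/D = 8.63×10^-4, f = 0.02204, h_2 = f(L/D)V²/2g = 0.1100 m
Pipe 3: V = 0.3981 m/s, Re = 1.07×10^5, ε/D = 5.86×10^-6, f = 0.01761, h_3 = f(L/D)V²/2g = 0.8857 m
Series → Q common, losses add: H = Σh = 7.760 m

H ≈ 7.76 m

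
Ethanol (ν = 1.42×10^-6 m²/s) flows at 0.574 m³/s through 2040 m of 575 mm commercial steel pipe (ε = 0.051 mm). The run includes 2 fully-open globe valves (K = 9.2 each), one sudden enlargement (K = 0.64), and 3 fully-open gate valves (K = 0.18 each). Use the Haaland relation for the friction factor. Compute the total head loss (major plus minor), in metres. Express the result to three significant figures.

H_L ≈ 16.6 m

V = 4Q/(πD²) = 2.210 m/s; V²/2g = 0.2490 m
Re = 8.95×10^5, ε/D = 8.87×10^-5 → f = 0.01329 (Haaland)
Major: h_f = f(L/D)·V²/2g = 0.01329·3548·0.2490 = 11.74 m
Minor: ΣK = 19.6; h_m = ΣK·V²/2g = 4.876 m
Total H_L = 11.74 + 4.876 = 16.62 m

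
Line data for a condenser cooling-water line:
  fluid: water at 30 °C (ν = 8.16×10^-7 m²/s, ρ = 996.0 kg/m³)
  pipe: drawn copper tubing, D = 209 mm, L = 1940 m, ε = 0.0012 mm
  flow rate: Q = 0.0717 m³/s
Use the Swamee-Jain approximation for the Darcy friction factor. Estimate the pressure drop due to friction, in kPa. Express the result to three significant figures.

V = 4Q/(πD²) = 4·0.0717/(π·0.209²) = 2.090 m/s
Re = VD/ν = 2.090·0.209/8.16×10^-7 = 5.35×10^5 → turbulent
ε/D = 0.0012/209 = 5.74×10^-6
Swamee-Jain: f = 0.01303
h_f = f(L/D)V²/(2g) = 0.01303·(1940/0.209)·2.090²/(2·9.81) = 26.92 m
Δp = ρg·h_f = 996.0·9.81·26.92 = 263.1 kPa

Δp ≈ 263 kPa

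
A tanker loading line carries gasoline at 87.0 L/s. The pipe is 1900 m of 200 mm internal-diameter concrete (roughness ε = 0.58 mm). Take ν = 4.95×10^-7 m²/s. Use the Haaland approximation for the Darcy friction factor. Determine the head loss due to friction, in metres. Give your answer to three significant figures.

h_f ≈ 96.9 m

V = 4Q/(πD²) = 4·0.0870/(π·0.200²) = 2.769 m/s
Re = VD/ν = 2.769·0.200/4.95×10^-7 = 1.12×10^6 → turbulent
ε/D = 0.58/200 = 0.00290
Haaland: f = 0.02608
h_f = f(L/D)V²/(2g) = 0.02608·(1900/0.200)·2.769²/(2·9.81) = 96.85 m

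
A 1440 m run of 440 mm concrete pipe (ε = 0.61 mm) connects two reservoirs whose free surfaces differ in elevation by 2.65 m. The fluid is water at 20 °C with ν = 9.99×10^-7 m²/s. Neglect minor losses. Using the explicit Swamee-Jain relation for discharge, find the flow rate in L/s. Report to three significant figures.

Swamee-Jain (Type II): Q = -0.965·√(gD⁵h_f/L)·ln[ε/(3.7D) + √(3.17ν²L/(gD³h_f))]
√(gD⁵h_f/L) = √(9.81·0.440⁵·2.65/1440) = 0.01725
ε/(3.7D) = 3.75×10^-4; √(3.17ν²L/(gD³h_f)) = 4.54×10^-5
Q = -0.965·0.01725·ln(4.200×10^-4) = 0.1295 m³/s
Check: V = 0.851 m/s, Re = 3.75×10^5, f = 0.02206, h_f = 2.67 m ≈ 2.65 m ✓

Q ≈ 129 L/s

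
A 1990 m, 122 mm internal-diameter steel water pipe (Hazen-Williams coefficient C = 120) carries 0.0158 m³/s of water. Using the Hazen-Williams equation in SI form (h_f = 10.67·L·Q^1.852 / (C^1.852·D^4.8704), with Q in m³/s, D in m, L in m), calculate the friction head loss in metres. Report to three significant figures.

h_f = 10.67·1990·0.0158^1.852 / (120^1.852·0.122^4.8704) = 38.91 m

h_f ≈ 38.9 m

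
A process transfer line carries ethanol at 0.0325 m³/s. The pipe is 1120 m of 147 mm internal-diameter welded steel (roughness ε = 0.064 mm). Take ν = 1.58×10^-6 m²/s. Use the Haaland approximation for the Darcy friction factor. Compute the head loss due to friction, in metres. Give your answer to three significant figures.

h_f ≈ 26.3 m

V = 4Q/(πD²) = 4·0.0325/(π·0.147²) = 1.915 m/s
Re = VD/ν = 1.915·0.147/1.58×10^-6 = 1.78×10^5 → turbulent
ε/D = 0.064/147 = 4.35×10^-4
Haaland: f = 0.01850
h_f = f(L/D)V²/(2g) = 0.01850·(1120/0.147)·1.915²/(2·9.81) = 26.34 m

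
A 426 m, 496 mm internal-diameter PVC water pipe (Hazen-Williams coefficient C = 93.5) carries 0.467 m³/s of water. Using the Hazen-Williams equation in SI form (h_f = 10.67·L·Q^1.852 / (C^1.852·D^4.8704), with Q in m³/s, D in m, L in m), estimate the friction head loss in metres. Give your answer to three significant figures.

h_f = 10.67·426·0.467^1.852 / (93.5^1.852·0.496^4.8704) = 7.557 m

h_f ≈ 7.56 m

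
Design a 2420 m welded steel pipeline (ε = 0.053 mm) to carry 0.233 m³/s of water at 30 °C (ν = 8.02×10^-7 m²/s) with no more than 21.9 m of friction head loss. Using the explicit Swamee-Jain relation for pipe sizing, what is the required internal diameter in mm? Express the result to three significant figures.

D ≈ 374 mm

Swamee-Jain (Type III): D = 0.66·[ε^1.25·(LQ²/(gh_f))^4.75 + ν·Q^9.4·(L/(gh_f))^5.2]^0.04
LQ²/(gh_f) = 0.6115; L/(gh_f) = 11.26
Term 1 = ε^1.25·(…)^4.75 = 4.37×10^-7; Term 2 = ν·Q^9.4·(…)^5.2 = 2.67×10^-7
D = 0.66·(4.37×10^-7 + 2.67×10^-7)^0.04 = 0.3745 m = 374 mm
Check: V = 2.12 m/s, Re = 9.88×10^5, f = 0.01409, h_f = 20.8 m ≈ 21.9 m ✓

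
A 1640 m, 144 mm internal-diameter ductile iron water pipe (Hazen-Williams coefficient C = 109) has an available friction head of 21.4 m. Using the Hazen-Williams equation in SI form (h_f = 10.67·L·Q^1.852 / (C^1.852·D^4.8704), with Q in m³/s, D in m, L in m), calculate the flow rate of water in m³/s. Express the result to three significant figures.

Q ≈ 0.0178 m³/s

Rearranging: Q = [h_f·C^1.852·D^4.8704 / (10.67·L)]^(1/1.852)
Q = [21.4·109^1.852·0.144^4.8704 / (10.67·1640)]^0.540 = 0.01784 m³/s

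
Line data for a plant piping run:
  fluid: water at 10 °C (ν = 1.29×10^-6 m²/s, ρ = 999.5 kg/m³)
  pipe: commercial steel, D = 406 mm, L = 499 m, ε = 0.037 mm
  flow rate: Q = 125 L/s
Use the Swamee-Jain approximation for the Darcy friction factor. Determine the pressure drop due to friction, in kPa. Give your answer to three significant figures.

Δp ≈ 8.77 kPa

V = 4Q/(πD²) = 4·0.125/(π·0.406²) = 0.9655 m/s
Re = VD/ν = 0.9655·0.406/1.29×10^-6 = 3.04×10^5 → turbulent
ε/D = 0.037/406 = 9.11×10^-5
Swamee-Jain: f = 0.01532
h_f = f(L/D)V²/(2g) = 0.01532·(499/0.406)·0.9655²/(2·9.81) = 0.8949 m
Δp = ρg·h_f = 999.5·9.81·0.8949 = 8.775 kPa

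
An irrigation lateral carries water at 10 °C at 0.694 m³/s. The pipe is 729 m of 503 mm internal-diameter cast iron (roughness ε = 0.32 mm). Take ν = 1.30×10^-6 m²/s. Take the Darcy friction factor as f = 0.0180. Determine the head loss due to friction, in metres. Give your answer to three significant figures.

V = 4Q/(πD²) = 4·0.694/(π·0.503²) = 3.492 m/s
h_f = f(L/D)V²/(2g) = 0.01800·(729/0.503)·3.492²/(2·9.81) = 16.22 m

h_f ≈ 16.2 m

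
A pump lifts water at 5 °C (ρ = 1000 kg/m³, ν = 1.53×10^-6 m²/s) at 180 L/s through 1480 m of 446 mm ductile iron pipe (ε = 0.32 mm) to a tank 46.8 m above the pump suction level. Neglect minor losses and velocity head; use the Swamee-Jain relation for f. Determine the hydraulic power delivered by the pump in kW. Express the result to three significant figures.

P_hyd ≈ 90.3 kW

V = 4Q/(πD²) = 1.152 m/s; Re = 3.36×10^5; ε/D = 7.17×10^-4; f = 0.01936
h_f = f(L/D)V²/2g = 4.346 m
Total head H = z + h_f = 46.8 + 4.346 = 51.15 m
P_hyd = ρgQH = 1000·9.81·0.180·51.15 = 90.31 kW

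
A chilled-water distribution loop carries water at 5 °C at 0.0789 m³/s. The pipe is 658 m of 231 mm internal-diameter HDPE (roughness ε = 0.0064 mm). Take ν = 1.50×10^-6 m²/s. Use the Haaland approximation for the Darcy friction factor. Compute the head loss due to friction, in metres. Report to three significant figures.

V = 4Q/(πD²) = 4·0.0789/(π·0.231²) = 1.883 m/s
Re = VD/ν = 1.883·0.231/1.50×10^-6 = 2.90×10^5 → turbulent
ε/D = 0.0064/231 = 2.77×10^-5
Haaland: f = 0.01466
h_f = f(L/D)V²/(2g) = 0.01466·(658/0.231)·1.883²/(2·9.81) = 7.546 m

h_f ≈ 7.55 m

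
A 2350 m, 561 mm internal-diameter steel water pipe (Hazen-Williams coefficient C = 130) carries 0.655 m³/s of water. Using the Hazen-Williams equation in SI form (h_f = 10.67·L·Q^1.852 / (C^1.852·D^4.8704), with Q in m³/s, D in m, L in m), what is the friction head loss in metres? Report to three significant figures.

h_f ≈ 23.3 m

h_f = 10.67·2350·0.655^1.852 / (130^1.852·0.561^4.8704) = 23.26 m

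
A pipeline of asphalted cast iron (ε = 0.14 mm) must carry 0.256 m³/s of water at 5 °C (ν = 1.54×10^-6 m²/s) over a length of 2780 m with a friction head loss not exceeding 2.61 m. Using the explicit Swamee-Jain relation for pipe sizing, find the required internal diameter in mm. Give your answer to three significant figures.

Swamee-Jain (Type III): D = 0.66·[ε^1.25·(LQ²/(gh_f))^4.75 + ν·Q^9.4·(L/(gh_f))^5.2]^0.04
LQ²/(gh_f) = 7.116; L/(gh_f) = 108.6
Term 1 = ε^1.25·(…)^4.75 = 0.170; Term 2 = ν·Q^9.4·(…)^5.2 = 0.162
D = 0.66·(0.170 + 0.162)^0.04 = 0.6316 m = 632 mm
Check: V = 0.817 m/s, Re = 3.35×10^5, f = 0.01629, h_f = 2.44 m ≈ 2.61 m ✓

D ≈ 632 mm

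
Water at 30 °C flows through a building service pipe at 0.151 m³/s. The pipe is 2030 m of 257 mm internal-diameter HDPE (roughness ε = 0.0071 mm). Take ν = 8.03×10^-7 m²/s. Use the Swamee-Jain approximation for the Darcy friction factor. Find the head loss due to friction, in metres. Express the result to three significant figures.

h_f ≈ 42.2 m

V = 4Q/(πD²) = 4·0.151/(π·0.257²) = 2.911 m/s
Re = VD/ν = 2.911·0.257/8.03×10^-7 = 9.32×10^5 → turbulent
ε/D = 0.0071/257 = 2.76×10^-5
Swamee-Jain: f = 0.01236
h_f = f(L/D)V²/(2g) = 0.01236·(2030/0.257)·2.911²/(2·9.81) = 42.16 m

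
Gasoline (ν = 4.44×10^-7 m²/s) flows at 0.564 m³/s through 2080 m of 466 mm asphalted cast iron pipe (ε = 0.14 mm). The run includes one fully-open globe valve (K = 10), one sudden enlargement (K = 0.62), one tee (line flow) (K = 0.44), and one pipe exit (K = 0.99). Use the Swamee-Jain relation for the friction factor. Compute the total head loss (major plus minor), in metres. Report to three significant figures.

H_L ≈ 44.6 m

V = 4Q/(πD²) = 3.307 m/s; V²/2g = 0.5574 m
Re = 3.47×10^6, ε/D = 3.00×10^-4 → f = 0.01522 (Swamee-Jain)
Major: h_f = f(L/D)·V²/2g = 0.01522·4464·0.5574 = 37.87 m
Minor: ΣK = 12.1; h_m = ΣK·V²/2g = 6.716 m
Total H_L = 37.87 + 6.716 = 44.59 m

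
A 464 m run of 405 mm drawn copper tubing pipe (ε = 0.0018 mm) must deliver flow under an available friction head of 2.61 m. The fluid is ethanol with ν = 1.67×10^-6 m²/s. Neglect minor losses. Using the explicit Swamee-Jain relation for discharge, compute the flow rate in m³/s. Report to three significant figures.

Swamee-Jain (Type II): Q = -0.965·√(gD⁵h_f/L)·ln[ε/(3.7D) + √(3.17ν²L/(gD³h_f))]
√(gD⁵h_f/L) = √(9.81·0.405⁵·2.61/464) = 0.02452
ε/(3.7D) = 1.20×10^-6; √(3.17ν²L/(gD³h_f)) = 4.91×10^-5
Q = -0.965·0.02452·ln(5.031×10^-5) = 0.2342 m³/s
Check: V = 1.82 m/s, Re = 4.41×10^5, f = 0.01346, h_f = 2.60 m ≈ 2.61 m ✓

Q ≈ 0.234 m³/s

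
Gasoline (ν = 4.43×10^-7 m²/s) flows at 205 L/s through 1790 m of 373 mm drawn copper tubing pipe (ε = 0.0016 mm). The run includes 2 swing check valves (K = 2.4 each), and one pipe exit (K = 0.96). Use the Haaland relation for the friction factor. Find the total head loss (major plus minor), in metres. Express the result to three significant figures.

H_L ≈ 10.4 m

V = 4Q/(πD²) = 1.876 m/s; V²/2g = 0.1794 m
Re = 1.58×10^6, ε/D = 4.29×10^-6 → f = 0.01084 (Haaland)
Major: h_f = f(L/D)·V²/2g = 0.01084·4799·0.1794 = 9.336 m
Minor: ΣK = 5.76; h_m = ΣK·V²/2g = 1.033 m
Total H_L = 9.336 + 1.033 = 10.37 m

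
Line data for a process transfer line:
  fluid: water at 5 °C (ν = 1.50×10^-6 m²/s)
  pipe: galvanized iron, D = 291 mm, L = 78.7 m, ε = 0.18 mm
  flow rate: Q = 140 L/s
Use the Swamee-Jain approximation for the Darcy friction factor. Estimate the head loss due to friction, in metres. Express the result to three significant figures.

V = 4Q/(πD²) = 4·0.140/(π·0.291²) = 2.105 m/s
Re = VD/ν = 2.105·0.291/1.50×10^-6 = 4.08×10^5 → turbulent
ε/D = 0.18/291 = 6.19×10^-4
Swamee-Jain: f = 0.01865
h_f = f(L/D)V²/(2g) = 0.01865·(78.7/0.291)·2.105²/(2·9.81) = 1.139 m

h_f ≈ 1.14 m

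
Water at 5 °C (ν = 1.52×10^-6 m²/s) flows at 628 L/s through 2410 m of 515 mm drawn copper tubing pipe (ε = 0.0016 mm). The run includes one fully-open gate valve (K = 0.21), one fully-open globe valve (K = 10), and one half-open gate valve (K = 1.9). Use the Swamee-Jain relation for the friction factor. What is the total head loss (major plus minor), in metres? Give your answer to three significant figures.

H_L ≈ 30.9 m

V = 4Q/(πD²) = 3.015 m/s; V²/2g = 0.4632 m
Re = 1.02×10^6, ε/D = 3.11×10^-6 → f = 0.01164 (Swamee-Jain)
Major: h_f = f(L/D)·V²/2g = 0.01164·4680·0.4632 = 25.24 m
Minor: ΣK = 12.1; h_m = ΣK·V²/2g = 5.610 m
Total H_L = 25.24 + 5.610 = 30.85 m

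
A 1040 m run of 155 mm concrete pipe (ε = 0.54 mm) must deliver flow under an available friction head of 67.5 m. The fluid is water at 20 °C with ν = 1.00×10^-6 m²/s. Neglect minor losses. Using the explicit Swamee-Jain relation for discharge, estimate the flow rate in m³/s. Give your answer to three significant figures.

Q ≈ 0.0505 m³/s

Swamee-Jain (Type II): Q = -0.965·√(gD⁵h_f/L)·ln[ε/(3.7D) + √(3.17ν²L/(gD³h_f))]
√(gD⁵h_f/L) = √(9.81·0.155⁵·67.5/1040) = 0.007547
ε/(3.7D) = 9.42×10^-4; √(3.17ν²L/(gD³h_f)) = 3.66×10^-5
Q = -0.965·0.007547·ln(9.782×10^-4) = 0.05047 m³/s
Check: V = 2.67 m/s, Re = 4.15×10^5, f = 0.02771, h_f = 67.8 m ≈ 67.5 m ✓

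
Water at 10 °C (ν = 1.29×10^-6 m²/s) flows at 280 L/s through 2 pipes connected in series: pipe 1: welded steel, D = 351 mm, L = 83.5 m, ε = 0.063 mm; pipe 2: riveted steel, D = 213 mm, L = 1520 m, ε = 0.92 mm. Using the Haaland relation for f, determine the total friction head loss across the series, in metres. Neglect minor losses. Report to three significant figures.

Pipe 1: V = 2.894 m/s, Re = 7.87×10^5, ε/D = 1.79×10^-4, f = 0.01458, h_1 = f(L/D)V²/2g = 1.480 m
Pipe 2: V = 7.858 m/s, Re = 1.30×10^6, ε/D = 0.00432, f = 0.02920, h_2 = f(L/D)V²/2g = 655.7 m
Series → Q common, losses add: H = Σh = 657.2 m

H ≈ 657 m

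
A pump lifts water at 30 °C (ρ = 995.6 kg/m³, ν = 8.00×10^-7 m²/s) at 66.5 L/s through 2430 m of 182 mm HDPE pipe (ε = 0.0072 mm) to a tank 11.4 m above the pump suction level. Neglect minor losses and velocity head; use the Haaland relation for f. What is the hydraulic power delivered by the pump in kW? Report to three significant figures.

V = 4Q/(πD²) = 2.556 m/s; Re = 5.82×10^5; ε/D = 3.96×10^-5; f = 0.01325
h_f = f(L/D)V²/2g = 58.91 m
Total head H = z + h_f = 11.4 + 58.91 = 70.31 m
P_hyd = ρgQH = 995.6·9.81·0.0665·70.31 = 45.66 kW

P_hyd ≈ 45.7 kW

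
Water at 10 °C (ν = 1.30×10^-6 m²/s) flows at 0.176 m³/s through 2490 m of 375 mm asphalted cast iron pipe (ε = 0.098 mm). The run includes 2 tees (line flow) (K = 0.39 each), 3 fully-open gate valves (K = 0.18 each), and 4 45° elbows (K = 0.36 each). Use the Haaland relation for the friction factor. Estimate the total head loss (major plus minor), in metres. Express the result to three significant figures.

H_L ≈ 14.0 m

V = 4Q/(πD²) = 1.594 m/s; V²/2g = 0.1294 m
Re = 4.60×10^5, ε/D = 2.61×10^-4 → f = 0.01593 (Haaland)
Major: h_f = f(L/D)·V²/2g = 0.01593·6640·0.1294 = 13.69 m
Minor: ΣK = 2.76; h_m = ΣK·V²/2g = 0.3572 m
Total H_L = 13.69 + 0.3572 = 14.05 m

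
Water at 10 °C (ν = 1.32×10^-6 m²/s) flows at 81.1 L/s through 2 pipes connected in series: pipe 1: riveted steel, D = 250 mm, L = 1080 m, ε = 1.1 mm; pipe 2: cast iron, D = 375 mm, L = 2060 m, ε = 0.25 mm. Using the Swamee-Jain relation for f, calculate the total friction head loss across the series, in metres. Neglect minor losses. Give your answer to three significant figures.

H ≈ 20.8 m

Pipe 1: V = 1.652 m/s, Re = 3.13×10^5, ε/D = 0.00440, f = 0.02969, h_1 = f(L/D)V²/2g = 17.85 m
Pipe 2: V = 0.7343 m/s, Re = 2.09×10^5, ε/D = 6.67×10^-4, f = 0.01970, h_2 = f(L/D)V²/2g = 2.974 m
Series → Q common, losses add: H = Σh = 20.82 m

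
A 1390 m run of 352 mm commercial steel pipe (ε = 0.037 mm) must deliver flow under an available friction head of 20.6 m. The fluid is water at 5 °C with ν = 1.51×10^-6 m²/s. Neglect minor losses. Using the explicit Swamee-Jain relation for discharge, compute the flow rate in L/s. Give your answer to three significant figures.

Q ≈ 262 L/s

Swamee-Jain (Type II): Q = -0.965·√(gD⁵h_f/L)·ln[ε/(3.7D) + √(3.17ν²L/(gD³h_f))]
√(gD⁵h_f/L) = √(9.81·0.352⁵·20.6/1390) = 0.02803
ε/(3.7D) = 2.84×10^-5; √(3.17ν²L/(gD³h_f)) = 3.38×10^-5
Q = -0.965·0.02803·ln(6.217×10^-5) = 0.2620 m³/s
Check: V = 2.69 m/s, Re = 6.28×10^5, f = 0.01418, h_f = 20.7 m ≈ 20.6 m ✓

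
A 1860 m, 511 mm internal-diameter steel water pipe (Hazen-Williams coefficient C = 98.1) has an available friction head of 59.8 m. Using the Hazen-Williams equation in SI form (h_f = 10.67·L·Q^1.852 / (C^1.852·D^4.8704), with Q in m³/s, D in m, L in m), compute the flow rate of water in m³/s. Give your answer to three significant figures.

Q ≈ 0.731 m³/s

Rearranging: Q = [h_f·C^1.852·D^4.8704 / (10.67·L)]^(1/1.852)
Q = [59.8·98.1^1.852·0.511^4.8704 / (10.67·1860)]^0.540 = 0.7306 m³/s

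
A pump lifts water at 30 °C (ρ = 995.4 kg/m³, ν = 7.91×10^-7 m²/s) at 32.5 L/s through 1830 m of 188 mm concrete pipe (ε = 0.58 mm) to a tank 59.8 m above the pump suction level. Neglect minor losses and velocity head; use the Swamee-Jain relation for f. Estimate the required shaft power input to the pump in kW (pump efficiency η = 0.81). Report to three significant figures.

V = 4Q/(πD²) = 1.171 m/s; Re = 2.78×10^5; ε/D = 0.00309; f = 0.02700
h_f = f(L/D)V²/2g = 18.36 m
Total head H = z + h_f = 59.8 + 18.36 = 78.16 m
P_hyd = ρgQH = 995.4·9.81·0.0325·78.16 = 24.81 kW
P_shaft = P_hyd/η = 24.81/0.81 = 30.62 kW

P_shaft ≈ 30.6 kW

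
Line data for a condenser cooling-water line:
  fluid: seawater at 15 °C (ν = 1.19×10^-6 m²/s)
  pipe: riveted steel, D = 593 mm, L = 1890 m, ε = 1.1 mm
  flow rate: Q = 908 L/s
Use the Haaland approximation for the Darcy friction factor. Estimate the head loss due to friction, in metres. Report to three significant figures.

h_f ≈ 40.6 m

V = 4Q/(πD²) = 4·0.908/(π·0.593²) = 3.288 m/s
Re = VD/ν = 3.288·0.593/1.19×10^-6 = 1.64×10^6 → turbulent
ε/D = 1.1/593 = 0.00185
Haaland: f = 0.02311
h_f = f(L/D)V²/(2g) = 0.02311·(1890/0.593)·3.288²/(2·9.81) = 40.58 m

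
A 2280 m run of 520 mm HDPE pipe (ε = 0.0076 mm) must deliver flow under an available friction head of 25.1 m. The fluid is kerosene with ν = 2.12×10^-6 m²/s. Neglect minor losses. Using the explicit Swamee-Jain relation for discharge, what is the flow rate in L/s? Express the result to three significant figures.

Swamee-Jain (Type II): Q = -0.965·√(gD⁵h_f/L)·ln[ε/(3.7D) + √(3.17ν²L/(gD³h_f))]
√(gD⁵h_f/L) = √(9.81·0.520⁵·25.1/2280) = 0.06408
ε/(3.7D) = 3.95×10^-6; √(3.17ν²L/(gD³h_f)) = 3.06×10^-5
Q = -0.965·0.06408·ln(3.458×10^-5) = 0.6352 m³/s
Check: V = 2.99 m/s, Re = 7.34×10^5, f = 0.01253, h_f = 25.1 m ≈ 25.1 m ✓

Q ≈ 635 L/s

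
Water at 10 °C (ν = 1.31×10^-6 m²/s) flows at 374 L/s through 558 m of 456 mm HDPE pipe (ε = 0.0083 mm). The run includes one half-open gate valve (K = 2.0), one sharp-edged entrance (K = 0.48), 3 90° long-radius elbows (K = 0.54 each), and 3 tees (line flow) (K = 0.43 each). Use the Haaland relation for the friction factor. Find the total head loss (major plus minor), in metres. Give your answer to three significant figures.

H_L ≈ 5.47 m

V = 4Q/(πD²) = 2.290 m/s; V²/2g = 0.2673 m
Re = 7.97×10^5, ε/D = 1.82×10^-5 → f = 0.01233 (Haaland)
Major: h_f = f(L/D)·V²/2g = 0.01233·1224·0.2673 = 4.034 m
Minor: ΣK = 5.39; h_m = ΣK·V²/2g = 1.441 m
Total H_L = 4.034 + 1.441 = 5.475 m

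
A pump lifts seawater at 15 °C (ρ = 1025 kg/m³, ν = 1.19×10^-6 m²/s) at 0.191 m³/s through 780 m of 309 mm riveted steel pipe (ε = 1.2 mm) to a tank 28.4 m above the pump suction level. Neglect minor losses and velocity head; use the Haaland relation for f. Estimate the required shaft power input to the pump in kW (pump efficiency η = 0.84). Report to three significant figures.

V = 4Q/(πD²) = 2.547 m/s; Re = 6.61×10^5; ε/D = 0.00388; f = 0.02838
h_f = f(L/D)V²/2g = 23.69 m
Total head H = z + h_f = 28.4 + 23.69 = 52.09 m
P_hyd = ρgQH = 1025·9.81·0.191·52.09 = 100.0 kW
P_shaft = P_hyd/η = 100.0/0.84 = 119.1 kW

P_shaft ≈ 119 kW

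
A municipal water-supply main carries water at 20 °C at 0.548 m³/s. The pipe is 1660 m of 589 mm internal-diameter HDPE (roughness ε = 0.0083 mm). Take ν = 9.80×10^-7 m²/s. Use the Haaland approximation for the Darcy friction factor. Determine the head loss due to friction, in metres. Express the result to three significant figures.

h_f ≈ 6.69 m

V = 4Q/(πD²) = 4·0.548/(π·0.589²) = 2.011 m/s
Re = VD/ν = 2.011·0.589/9.80×10^-7 = 1.21×10^6 → turbulent
ε/D = 0.0083/589 = 1.41×10^-5
Haaland: f = 0.01152
h_f = f(L/D)V²/(2g) = 0.01152·(1660/0.589)·2.011²/(2·9.81) = 6.695 m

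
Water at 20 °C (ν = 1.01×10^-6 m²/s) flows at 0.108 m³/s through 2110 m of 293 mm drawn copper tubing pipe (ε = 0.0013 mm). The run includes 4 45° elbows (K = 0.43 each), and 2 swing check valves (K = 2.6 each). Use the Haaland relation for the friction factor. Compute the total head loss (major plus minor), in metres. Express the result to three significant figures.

V = 4Q/(πD²) = 1.602 m/s; V²/2g = 0.1308 m
Re = 4.65×10^5, ε/D = 4.44×10^-6 → f = 0.01328 (Haaland)
Major: h_f = f(L/D)·V²/2g = 0.01328·7201·0.1308 = 12.51 m
Minor: ΣK = 6.92; h_m = ΣK·V²/2g = 0.9049 m
Total H_L = 12.51 + 0.9049 = 13.41 m

H_L ≈ 13.4 m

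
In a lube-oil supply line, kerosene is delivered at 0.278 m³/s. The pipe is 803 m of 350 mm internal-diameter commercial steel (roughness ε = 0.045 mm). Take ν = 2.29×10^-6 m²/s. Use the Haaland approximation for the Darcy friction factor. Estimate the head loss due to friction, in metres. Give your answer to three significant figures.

h_f ≈ 14.4 m

V = 4Q/(πD²) = 4·0.278/(π·0.350²) = 2.889 m/s
Re = VD/ν = 2.889·0.350/2.29×10^-6 = 4.42×10^5 → turbulent
ε/D = 0.045/350 = 1.29×10^-4
Haaland: f = 0.01477
h_f = f(L/D)V²/(2g) = 0.01477·(803/0.350)·2.889²/(2·9.81) = 14.42 m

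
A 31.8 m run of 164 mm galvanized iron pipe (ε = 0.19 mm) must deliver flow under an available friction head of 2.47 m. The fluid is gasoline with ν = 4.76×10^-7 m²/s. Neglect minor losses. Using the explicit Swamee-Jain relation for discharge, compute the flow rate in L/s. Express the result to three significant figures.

Q ≈ 73.6 L/s

Swamee-Jain (Type II): Q = -0.965·√(gD⁵h_f/L)·ln[ε/(3.7D) + √(3.17ν²L/(gD³h_f))]
√(gD⁵h_f/L) = √(9.81·0.164⁵·2.47/31.8) = 0.009508
ε/(3.7D) = 3.13×10^-4; √(3.17ν²L/(gD³h_f)) = 1.46×10^-5
Q = -0.965·0.009508·ln(3.277×10^-4) = 0.07361 m³/s
Check: V = 3.48 m/s, Re = 1.20×10^6, f = 0.02066, h_f = 2.48 m ≈ 2.47 m ✓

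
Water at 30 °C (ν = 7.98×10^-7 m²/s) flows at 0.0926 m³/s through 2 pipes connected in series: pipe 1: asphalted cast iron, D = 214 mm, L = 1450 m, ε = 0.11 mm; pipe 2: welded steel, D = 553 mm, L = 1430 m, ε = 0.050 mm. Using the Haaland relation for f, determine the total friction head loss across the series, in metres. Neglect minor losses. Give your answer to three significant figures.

Pipe 1: V = 2.575 m/s, Re = 6.90×10^5, ε/D = 5.14×10^-4, f = 0.01745, h_1 = f(L/D)V²/2g = 39.94 m
Pipe 2: V = 0.3855 m/s, Re = 2.67×10^5, ε/D = 9.04×10^-5, f = 0.01541, h_2 = f(L/D)V²/2g = 0.3018 m
Series → Q common, losses add: H = Σh = 40.25 m

H ≈ 40.2 m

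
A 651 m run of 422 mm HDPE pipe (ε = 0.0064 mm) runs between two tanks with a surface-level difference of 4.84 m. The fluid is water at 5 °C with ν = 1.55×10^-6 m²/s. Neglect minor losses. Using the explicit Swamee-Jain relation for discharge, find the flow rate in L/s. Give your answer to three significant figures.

Swamee-Jain (Type II): Q = -0.965·√(gD⁵h_f/L)·ln[ε/(3.7D) + √(3.17ν²L/(gD³h_f))]
√(gD⁵h_f/L) = √(9.81·0.422⁵·4.84/651) = 0.03124
ε/(3.7D) = 4.10×10^-6; √(3.17ν²L/(gD³h_f)) = 3.73×10^-5
Q = -0.965·0.03124·ln(4.137×10^-5) = 0.3043 m³/s
Check: V = 2.18 m/s, Re = 5.92×10^5, f = 0.01297, h_f = 4.83 m ≈ 4.84 m ✓

Q ≈ 304 L/s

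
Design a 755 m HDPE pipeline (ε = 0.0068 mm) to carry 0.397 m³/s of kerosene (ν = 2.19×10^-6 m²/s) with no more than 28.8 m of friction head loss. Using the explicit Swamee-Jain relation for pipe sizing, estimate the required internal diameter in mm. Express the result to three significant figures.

D ≈ 341 mm

Swamee-Jain (Type III): D = 0.66·[ε^1.25·(LQ²/(gh_f))^4.75 + ν·Q^9.4·(L/(gh_f))^5.2]^0.04
LQ²/(gh_f) = 0.4212; L/(gh_f) = 2.672
Term 1 = ε^1.25·(…)^4.75 = 5.71×10^-9; Term 2 = ν·Q^9.4·(…)^5.2 = 6.15×10^-8
D = 0.66·(5.71×10^-9 + 6.15×10^-8)^0.04 = 0.3409 m = 341 mm
Check: V = 4.35 m/s, Re = 6.77×10^5, f = 0.01279, h_f = 27.3 m ≈ 28.8 m ✓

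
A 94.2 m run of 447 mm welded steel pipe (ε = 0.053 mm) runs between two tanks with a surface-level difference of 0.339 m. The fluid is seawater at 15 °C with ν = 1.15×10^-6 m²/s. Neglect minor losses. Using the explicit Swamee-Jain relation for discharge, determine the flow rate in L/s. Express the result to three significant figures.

Q ≈ 232 L/s

Swamee-Jain (Type II): Q = -0.965·√(gD⁵h_f/L)·ln[ε/(3.7D) + √(3.17ν²L/(gD³h_f))]
√(gD⁵h_f/L) = √(9.81·0.447⁵·0.339/94.2) = 0.02510
ε/(3.7D) = 3.20×10^-5; √(3.17ν²L/(gD³h_f)) = 3.65×10^-5
Q = -0.965·0.02510·ln(6.851×10^-5) = 0.2323 m³/s
Check: V = 1.48 m/s, Re = 5.75×10^5, f = 0.01447, h_f = 0.340 m ≈ 0.339 m ✓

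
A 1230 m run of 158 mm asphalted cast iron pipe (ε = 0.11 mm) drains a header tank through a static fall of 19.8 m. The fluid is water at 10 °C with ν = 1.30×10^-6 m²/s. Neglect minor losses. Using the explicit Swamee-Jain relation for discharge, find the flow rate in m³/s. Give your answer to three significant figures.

Swamee-Jain (Type II): Q = -0.965·√(gD⁵h_f/L)·ln[ε/(3.7D) + √(3.17ν²L/(gD³h_f))]
√(gD⁵h_f/L) = √(9.81·0.158⁵·19.8/1230) = 0.003943
ε/(3.7D) = 1.88×10^-4; √(3.17ν²L/(gD³h_f)) = 9.27×10^-5
Q = -0.965·0.003943·ln(2.809×10^-4) = 0.03112 m³/s
Check: V = 1.59 m/s, Re = 1.93×10^5, f = 0.01995, h_f = 19.9 m ≈ 19.8 m ✓

Q ≈ 0.0311 m³/s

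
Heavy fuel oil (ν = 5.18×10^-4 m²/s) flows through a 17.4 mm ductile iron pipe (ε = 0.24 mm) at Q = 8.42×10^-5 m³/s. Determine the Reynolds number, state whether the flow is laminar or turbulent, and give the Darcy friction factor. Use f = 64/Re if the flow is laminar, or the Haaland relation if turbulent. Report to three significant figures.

V = 4Q/(πD²) = 0.3541 m/s
Re = VD/ν = 0.3541·0.0174/5.18×10^-4 = 11.9
Re < 2300 → laminar → f = 64/Re = 5.381

Re ≈ 11.9; laminar; f = 64/Re ≈ 5.38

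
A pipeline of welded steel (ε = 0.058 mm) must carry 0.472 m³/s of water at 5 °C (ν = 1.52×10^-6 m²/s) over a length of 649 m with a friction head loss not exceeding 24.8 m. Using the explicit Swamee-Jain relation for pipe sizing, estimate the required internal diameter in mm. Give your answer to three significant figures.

Swamee-Jain (Type III): D = 0.66·[ε^1.25·(LQ²/(gh_f))^4.75 + ν·Q^9.4·(L/(gh_f))^5.2]^0.04
LQ²/(gh_f) = 0.5943; L/(gh_f) = 2.668
Term 1 = ε^1.25·(…)^4.75 = 4.27×10^-7; Term 2 = ν·Q^9.4·(…)^5.2 = 2.15×10^-7
D = 0.66·(4.27×10^-7 + 2.15×10^-7)^0.04 = 0.3731 m = 373 mm
Check: V = 4.32 m/s, Re = 1.06×10^6, f = 0.01420, h_f = 23.5 m ≈ 24.8 m ✓

D ≈ 373 mm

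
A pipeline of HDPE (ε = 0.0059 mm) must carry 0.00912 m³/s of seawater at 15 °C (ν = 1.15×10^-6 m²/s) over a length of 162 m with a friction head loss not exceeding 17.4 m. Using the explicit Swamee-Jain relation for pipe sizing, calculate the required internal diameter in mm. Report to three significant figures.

Swamee-Jain (Type III): D = 0.66·[ε^1.25·(LQ²/(gh_f))^4.75 + ν·Q^9.4·(L/(gh_f))^5.2]^0.04
LQ²/(gh_f) = 7.894×10^-5; L/(gh_f) = 0.9491
Term 1 = ε^1.25·(…)^4.75 = 9.46×10^-27; Term 2 = ν·Q^9.4·(…)^5.2 = 5.84×10^-26
D = 0.66·(9.46×10^-27 + 5.84×10^-26)^0.04 = 0.06499 m = 65.0 mm
Check: V = 2.75 m/s, Re = 1.55×10^5, f = 0.01701, h_f = 16.3 m ≈ 17.4 m ✓

D ≈ 65.0 mm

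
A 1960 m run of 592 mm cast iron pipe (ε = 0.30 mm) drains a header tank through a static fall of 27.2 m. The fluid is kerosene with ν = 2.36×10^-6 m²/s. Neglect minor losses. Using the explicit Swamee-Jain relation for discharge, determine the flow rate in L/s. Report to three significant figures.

Q ≈ 838 L/s

Swamee-Jain (Type II): Q = -0.965·√(gD⁵h_f/L)·ln[ε/(3.7D) + √(3.17ν²L/(gD³h_f))]
√(gD⁵h_f/L) = √(9.81·0.592⁵·27.2/1960) = 0.09949
ε/(3.7D) = 1.37×10^-4; √(3.17ν²L/(gD³h_f)) = 2.50×10^-5
Q = -0.965·0.09949·ln(1.620×10^-4) = 0.8380 m³/s
Check: V = 3.04 m/s, Re = 7.64×10^5, f = 0.01750, h_f = 27.4 m ≈ 27.2 m ✓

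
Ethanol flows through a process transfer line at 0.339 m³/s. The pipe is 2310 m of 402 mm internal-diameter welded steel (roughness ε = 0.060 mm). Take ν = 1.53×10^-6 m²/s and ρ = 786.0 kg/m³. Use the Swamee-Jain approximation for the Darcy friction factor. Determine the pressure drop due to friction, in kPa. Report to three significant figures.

V = 4Q/(πD²) = 4·0.339/(π·0.402²) = 2.671 m/s
Re = VD/ν = 2.671·0.402/1.53×10^-6 = 7.02×10^5 → turbulent
ε/D = 0.060/402 = 1.49×10^-4
Swamee-Jain: f = 0.01456
h_f = f(L/D)V²/(2g) = 0.01456·(2310/0.402)·2.671²/(2·9.81) = 30.42 m
Δp = ρg·h_f = 786.0·9.81·30.42 = 234.5 kPa

Δp ≈ 235 kPa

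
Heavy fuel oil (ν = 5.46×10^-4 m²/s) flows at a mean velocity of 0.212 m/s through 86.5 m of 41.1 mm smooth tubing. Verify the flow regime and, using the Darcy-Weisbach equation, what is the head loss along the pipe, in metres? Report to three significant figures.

Re = VD/ν = 0.212·0.04110/5.46×10^-4 = 16.0 → laminar (Re < 2300)
f = 64/Re = 4.010
h_f = f(L/D)V²/(2g) = 4.010·(86.5/0.04110)·0.212²/(2·9.81) = 19.33 m

h_f ≈ 19.3 m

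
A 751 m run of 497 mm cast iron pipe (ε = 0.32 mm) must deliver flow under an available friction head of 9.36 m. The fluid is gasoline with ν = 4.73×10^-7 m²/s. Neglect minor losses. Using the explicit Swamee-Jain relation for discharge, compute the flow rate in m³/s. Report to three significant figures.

Q ≈ 0.506 m³/s

Swamee-Jain (Type II): Q = -0.965·√(gD⁵h_f/L)·ln[ε/(3.7D) + √(3.17ν²L/(gD³h_f))]
√(gD⁵h_f/L) = √(9.81·0.497⁵·9.36/751) = 0.06089
ε/(3.7D) = 1.74×10^-4; √(3.17ν²L/(gD³h_f)) = 6.87×10^-6
Q = -0.965·0.06089·ln(1.809×10^-4) = 0.5064 m³/s
Check: V = 2.61 m/s, Re = 2.74×10^6, f = 0.01790, h_f = 9.39 m ≈ 9.36 m ✓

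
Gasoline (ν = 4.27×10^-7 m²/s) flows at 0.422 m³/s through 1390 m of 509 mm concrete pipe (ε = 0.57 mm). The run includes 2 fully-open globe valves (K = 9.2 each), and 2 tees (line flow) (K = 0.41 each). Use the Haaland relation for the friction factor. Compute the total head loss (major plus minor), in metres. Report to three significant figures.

V = 4Q/(πD²) = 2.074 m/s; V²/2g = 0.2192 m
Re = 2.47×10^6, ε/D = 0.00112 → f = 0.02033 (Haaland)
Major: h_f = f(L/D)·V²/2g = 0.02033·2731·0.2192 = 12.17 m
Minor: ΣK = 19.2; h_m = ΣK·V²/2g = 4.213 m
Total H_L = 12.17 + 4.213 = 16.38 m

H_L ≈ 16.4 m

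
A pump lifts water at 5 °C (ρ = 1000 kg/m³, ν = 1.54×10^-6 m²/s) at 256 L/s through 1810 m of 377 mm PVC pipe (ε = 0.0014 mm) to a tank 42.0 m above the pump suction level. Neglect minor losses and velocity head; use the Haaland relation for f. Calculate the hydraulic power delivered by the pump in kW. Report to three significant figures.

V = 4Q/(πD²) = 2.293 m/s; Re = 5.61×10^5; ε/D = 3.71×10^-6; f = 0.01284
h_f = f(L/D)V²/2g = 16.53 m
Total head H = z + h_f = 42.0 + 16.53 = 58.53 m
P_hyd = ρgQH = 1000·9.81·0.256·58.53 = 147.0 kW

P_hyd ≈ 147 kW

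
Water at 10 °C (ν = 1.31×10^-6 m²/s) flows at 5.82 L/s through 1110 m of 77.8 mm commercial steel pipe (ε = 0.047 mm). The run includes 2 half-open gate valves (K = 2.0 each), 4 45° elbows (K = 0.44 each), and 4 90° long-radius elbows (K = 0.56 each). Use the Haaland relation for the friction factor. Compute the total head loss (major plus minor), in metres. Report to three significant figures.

V = 4Q/(πD²) = 1.224 m/s; V²/2g = 0.07639 m
Re = 7.27×10^4, ε/D = 6.04×10^-4 → f = 0.02134 (Haaland)
Major: h_f = f(L/D)·V²/2g = 0.02134·14267·0.07639 = 23.26 m
Minor: ΣK = 8.00; h_m = ΣK·V²/2g = 0.6111 m
Total H_L = 23.26 + 0.6111 = 23.87 m

H_L ≈ 23.9 m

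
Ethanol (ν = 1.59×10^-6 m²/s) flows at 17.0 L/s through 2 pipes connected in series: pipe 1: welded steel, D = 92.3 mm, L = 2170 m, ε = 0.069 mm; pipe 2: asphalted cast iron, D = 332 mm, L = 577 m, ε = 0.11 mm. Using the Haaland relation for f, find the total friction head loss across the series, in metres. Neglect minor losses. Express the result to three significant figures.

Pipe 1: V = 2.541 m/s, Re = 1.47×10^5, ε/D = 7.48×10^-4, f = 0.02030, h_1 = f(L/D)V²/2g = 157.0 m
Pipe 2: V = 0.1964 m/s, Re = 4.10×10^4, ε/D = 3.31×10^-4, f = 0.02257, h_2 = f(L/D)V²/2g = 0.07709 m
Series → Q common, losses add: H = Σh = 157.1 m

H ≈ 157 m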